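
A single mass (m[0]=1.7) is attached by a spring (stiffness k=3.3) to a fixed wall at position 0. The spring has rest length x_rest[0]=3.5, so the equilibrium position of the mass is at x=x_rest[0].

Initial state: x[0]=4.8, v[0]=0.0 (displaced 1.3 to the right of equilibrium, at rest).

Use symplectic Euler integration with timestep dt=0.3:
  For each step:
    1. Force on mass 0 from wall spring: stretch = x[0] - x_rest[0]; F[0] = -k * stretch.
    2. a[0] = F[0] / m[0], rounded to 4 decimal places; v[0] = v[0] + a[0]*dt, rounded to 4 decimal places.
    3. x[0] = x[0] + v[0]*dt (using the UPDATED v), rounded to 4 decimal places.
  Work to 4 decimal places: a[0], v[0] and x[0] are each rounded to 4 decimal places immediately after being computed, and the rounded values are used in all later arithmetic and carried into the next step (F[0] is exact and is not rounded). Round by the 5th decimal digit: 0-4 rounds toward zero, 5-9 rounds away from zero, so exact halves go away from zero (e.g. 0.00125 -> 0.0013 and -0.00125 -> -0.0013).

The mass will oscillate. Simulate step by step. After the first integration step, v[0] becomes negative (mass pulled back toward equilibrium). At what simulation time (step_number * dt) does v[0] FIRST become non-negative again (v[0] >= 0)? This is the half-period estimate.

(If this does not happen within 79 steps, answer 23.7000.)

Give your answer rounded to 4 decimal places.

Answer: 2.4000

Derivation:
Step 0: x=[4.8000] v=[0.0000]
Step 1: x=[4.5729] v=[-0.7571]
Step 2: x=[4.1583] v=[-1.3819]
Step 3: x=[3.6287] v=[-1.7653]
Step 4: x=[3.0766] v=[-1.8402]
Step 5: x=[2.5985] v=[-1.5936]
Step 6: x=[2.2779] v=[-1.0686]
Step 7: x=[2.1708] v=[-0.3569]
Step 8: x=[2.2960] v=[0.4172]
First v>=0 after going negative at step 8, time=2.4000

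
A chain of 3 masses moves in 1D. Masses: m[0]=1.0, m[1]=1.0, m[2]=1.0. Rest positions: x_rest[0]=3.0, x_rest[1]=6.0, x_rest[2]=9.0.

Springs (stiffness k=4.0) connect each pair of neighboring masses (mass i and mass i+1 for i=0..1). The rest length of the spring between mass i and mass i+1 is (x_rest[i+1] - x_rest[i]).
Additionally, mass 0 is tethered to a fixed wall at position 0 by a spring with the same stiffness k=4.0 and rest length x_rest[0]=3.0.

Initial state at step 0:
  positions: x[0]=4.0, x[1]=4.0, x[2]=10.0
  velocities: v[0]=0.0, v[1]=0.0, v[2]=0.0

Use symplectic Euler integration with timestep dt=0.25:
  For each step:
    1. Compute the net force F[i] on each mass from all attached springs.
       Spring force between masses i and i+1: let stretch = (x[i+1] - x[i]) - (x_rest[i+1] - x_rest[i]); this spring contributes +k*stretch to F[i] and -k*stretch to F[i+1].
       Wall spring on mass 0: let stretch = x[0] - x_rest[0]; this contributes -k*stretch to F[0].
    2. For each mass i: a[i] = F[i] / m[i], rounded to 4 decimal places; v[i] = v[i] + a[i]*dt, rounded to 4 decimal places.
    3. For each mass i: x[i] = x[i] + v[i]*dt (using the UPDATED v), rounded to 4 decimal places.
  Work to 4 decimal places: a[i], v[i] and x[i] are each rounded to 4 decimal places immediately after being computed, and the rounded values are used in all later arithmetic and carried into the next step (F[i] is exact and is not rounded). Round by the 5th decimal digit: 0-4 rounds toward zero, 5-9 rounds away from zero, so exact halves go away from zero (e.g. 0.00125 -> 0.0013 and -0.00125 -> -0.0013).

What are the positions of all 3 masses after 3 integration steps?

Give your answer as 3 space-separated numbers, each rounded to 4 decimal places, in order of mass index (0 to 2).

Step 0: x=[4.0000 4.0000 10.0000] v=[0.0000 0.0000 0.0000]
Step 1: x=[3.0000 5.5000 9.2500] v=[-4.0000 6.0000 -3.0000]
Step 2: x=[1.8750 7.3125 8.3125] v=[-4.5000 7.2500 -3.7500]
Step 3: x=[1.6406 8.0156 7.8750] v=[-0.9375 2.8125 -1.7500]

Answer: 1.6406 8.0156 7.8750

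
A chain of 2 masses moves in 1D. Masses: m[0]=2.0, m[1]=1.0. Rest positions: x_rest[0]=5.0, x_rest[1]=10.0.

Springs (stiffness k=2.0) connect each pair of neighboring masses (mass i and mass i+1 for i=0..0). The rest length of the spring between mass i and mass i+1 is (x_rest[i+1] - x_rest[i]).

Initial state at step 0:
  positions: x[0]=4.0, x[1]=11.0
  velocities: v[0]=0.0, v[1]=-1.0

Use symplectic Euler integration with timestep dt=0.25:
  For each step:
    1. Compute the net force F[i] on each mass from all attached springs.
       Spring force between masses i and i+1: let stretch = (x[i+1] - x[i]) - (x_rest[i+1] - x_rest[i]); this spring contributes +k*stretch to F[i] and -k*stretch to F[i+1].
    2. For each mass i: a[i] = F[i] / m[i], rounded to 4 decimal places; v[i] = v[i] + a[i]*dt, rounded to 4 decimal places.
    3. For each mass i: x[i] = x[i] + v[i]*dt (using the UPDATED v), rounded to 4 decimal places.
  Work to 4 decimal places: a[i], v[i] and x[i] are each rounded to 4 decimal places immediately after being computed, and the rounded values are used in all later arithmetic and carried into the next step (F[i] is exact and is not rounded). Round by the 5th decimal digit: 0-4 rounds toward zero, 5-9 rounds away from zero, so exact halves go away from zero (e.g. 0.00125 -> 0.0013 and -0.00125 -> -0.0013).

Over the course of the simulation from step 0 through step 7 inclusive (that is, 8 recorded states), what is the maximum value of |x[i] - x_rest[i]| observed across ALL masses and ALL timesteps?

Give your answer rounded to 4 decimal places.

Step 0: x=[4.0000 11.0000] v=[0.0000 -1.0000]
Step 1: x=[4.1250 10.5000] v=[0.5000 -2.0000]
Step 2: x=[4.3360 9.8281] v=[0.8438 -2.6875]
Step 3: x=[4.5777 9.0947] v=[0.9668 -2.9336]
Step 4: x=[4.7892 8.4217] v=[0.8461 -2.6921]
Step 5: x=[4.9153 7.9196] v=[0.5042 -2.0084]
Step 6: x=[4.9166 7.6670] v=[0.0053 -1.0106]
Step 7: x=[4.7773 7.6956] v=[-0.5571 0.1142]
Max displacement = 2.3330

Answer: 2.3330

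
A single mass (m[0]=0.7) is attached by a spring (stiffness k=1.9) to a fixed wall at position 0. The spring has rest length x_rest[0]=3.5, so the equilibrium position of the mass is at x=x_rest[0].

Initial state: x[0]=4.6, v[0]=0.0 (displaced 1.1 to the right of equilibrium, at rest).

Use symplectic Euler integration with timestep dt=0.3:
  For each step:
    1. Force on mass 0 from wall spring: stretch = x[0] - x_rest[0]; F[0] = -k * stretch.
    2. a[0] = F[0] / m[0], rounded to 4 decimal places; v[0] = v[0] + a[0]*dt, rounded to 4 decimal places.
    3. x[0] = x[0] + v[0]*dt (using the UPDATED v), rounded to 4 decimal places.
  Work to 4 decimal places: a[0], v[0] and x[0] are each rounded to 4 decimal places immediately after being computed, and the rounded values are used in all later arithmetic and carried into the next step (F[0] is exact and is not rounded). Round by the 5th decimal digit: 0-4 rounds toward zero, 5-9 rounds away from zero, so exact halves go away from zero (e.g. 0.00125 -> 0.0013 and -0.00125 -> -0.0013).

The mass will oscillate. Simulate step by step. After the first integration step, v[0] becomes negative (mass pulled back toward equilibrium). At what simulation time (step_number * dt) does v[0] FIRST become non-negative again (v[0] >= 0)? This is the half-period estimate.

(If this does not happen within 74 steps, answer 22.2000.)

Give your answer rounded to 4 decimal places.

Answer: 2.1000

Derivation:
Step 0: x=[4.6000] v=[0.0000]
Step 1: x=[4.3313] v=[-0.8957]
Step 2: x=[3.8595] v=[-1.5726]
Step 3: x=[3.2999] v=[-1.8653]
Step 4: x=[2.7892] v=[-1.7024]
Step 5: x=[2.4521] v=[-1.1236]
Step 6: x=[2.3710] v=[-0.2703]
Step 7: x=[2.5657] v=[0.6490]
First v>=0 after going negative at step 7, time=2.1000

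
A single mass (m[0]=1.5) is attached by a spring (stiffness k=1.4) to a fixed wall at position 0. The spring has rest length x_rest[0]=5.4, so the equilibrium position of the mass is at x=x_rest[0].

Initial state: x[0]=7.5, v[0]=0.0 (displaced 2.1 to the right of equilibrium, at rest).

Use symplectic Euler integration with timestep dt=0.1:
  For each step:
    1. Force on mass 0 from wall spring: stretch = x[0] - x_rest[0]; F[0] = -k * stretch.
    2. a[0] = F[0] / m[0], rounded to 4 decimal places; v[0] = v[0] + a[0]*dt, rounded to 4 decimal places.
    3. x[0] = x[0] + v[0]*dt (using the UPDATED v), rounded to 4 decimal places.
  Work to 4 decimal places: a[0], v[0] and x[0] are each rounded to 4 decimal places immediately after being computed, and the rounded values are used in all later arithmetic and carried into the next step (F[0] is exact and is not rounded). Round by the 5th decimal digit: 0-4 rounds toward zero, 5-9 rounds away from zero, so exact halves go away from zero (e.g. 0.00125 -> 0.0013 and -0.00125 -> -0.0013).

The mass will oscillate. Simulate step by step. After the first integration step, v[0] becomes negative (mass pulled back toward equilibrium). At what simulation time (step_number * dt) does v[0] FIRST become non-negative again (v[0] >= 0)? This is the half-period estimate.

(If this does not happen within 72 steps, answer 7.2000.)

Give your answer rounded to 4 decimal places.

Answer: 3.3000

Derivation:
Step 0: x=[7.5000] v=[0.0000]
Step 1: x=[7.4804] v=[-0.1960]
Step 2: x=[7.4414] v=[-0.3902]
Step 3: x=[7.3833] v=[-0.5807]
Step 4: x=[7.3067] v=[-0.7658]
Step 5: x=[7.2123] v=[-0.9438]
Step 6: x=[7.1010] v=[-1.1130]
Step 7: x=[6.9738] v=[-1.2718]
Step 8: x=[6.8319] v=[-1.4187]
Step 9: x=[6.6767] v=[-1.5523]
Step 10: x=[6.5096] v=[-1.6715]
Step 11: x=[6.3321] v=[-1.7751]
Step 12: x=[6.1459] v=[-1.8621]
Step 13: x=[5.9527] v=[-1.9317]
Step 14: x=[5.7544] v=[-1.9833]
Step 15: x=[5.5528] v=[-2.0164]
Step 16: x=[5.3497] v=[-2.0307]
Step 17: x=[5.1471] v=[-2.0260]
Step 18: x=[4.9469] v=[-2.0024]
Step 19: x=[4.7509] v=[-1.9601]
Step 20: x=[4.5610] v=[-1.8995]
Step 21: x=[4.3789] v=[-1.8212]
Step 22: x=[4.2063] v=[-1.7259]
Step 23: x=[4.0449] v=[-1.6145]
Step 24: x=[3.8961] v=[-1.4880]
Step 25: x=[3.7613] v=[-1.3476]
Step 26: x=[3.6418] v=[-1.1947]
Step 27: x=[3.5387] v=[-1.0306]
Step 28: x=[3.4530] v=[-0.8569]
Step 29: x=[3.3855] v=[-0.6752]
Step 30: x=[3.3368] v=[-0.4872]
Step 31: x=[3.3073] v=[-0.2946]
Step 32: x=[3.2974] v=[-0.0993]
Step 33: x=[3.3071] v=[0.0969]
First v>=0 after going negative at step 33, time=3.3000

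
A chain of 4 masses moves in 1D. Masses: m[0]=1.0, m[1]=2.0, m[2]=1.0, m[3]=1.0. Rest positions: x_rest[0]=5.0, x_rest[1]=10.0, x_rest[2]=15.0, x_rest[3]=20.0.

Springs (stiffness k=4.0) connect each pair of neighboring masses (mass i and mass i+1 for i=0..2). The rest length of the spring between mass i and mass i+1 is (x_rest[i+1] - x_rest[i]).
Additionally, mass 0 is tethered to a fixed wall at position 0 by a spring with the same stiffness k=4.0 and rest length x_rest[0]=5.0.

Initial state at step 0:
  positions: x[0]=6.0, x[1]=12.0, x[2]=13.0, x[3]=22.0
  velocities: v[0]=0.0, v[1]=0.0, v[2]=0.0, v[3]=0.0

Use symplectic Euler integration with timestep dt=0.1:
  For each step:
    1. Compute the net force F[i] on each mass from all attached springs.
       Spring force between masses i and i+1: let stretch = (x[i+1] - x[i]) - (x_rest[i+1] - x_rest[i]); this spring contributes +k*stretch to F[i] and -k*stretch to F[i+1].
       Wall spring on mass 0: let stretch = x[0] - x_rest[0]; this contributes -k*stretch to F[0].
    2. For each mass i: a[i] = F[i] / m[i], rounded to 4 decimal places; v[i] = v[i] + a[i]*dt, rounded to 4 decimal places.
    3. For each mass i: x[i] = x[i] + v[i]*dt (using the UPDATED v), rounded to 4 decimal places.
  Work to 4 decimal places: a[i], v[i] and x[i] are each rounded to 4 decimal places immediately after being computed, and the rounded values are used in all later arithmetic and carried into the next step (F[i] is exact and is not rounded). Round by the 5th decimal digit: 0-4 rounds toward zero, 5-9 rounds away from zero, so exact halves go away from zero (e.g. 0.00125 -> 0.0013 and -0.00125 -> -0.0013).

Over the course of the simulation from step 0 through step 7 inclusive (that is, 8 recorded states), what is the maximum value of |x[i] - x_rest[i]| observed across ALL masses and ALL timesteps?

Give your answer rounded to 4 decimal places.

Answer: 3.2046

Derivation:
Step 0: x=[6.0000 12.0000 13.0000 22.0000] v=[0.0000 0.0000 0.0000 0.0000]
Step 1: x=[6.0000 11.9000 13.3200 21.8400] v=[0.0000 -1.0000 3.2000 -1.6000]
Step 2: x=[5.9960 11.7104 13.9240 21.5392] v=[-0.0400 -1.8960 6.0400 -3.0080]
Step 3: x=[5.9807 11.4508 14.7441 21.1338] v=[-0.1526 -2.5962 8.2006 -4.0541]
Step 4: x=[5.9450 11.1476 15.6880 20.6728] v=[-0.3568 -3.0316 9.4392 -4.6100]
Step 5: x=[5.8796 10.8312 16.6497 20.2124] v=[-0.6538 -3.1640 9.6170 -4.6039]
Step 6: x=[5.7771 10.5321 17.5212 19.8095] v=[-1.0250 -2.9906 8.7147 -4.0290]
Step 7: x=[5.6337 10.2777 18.2046 19.5151] v=[-1.4338 -2.5438 6.8344 -2.9443]
Max displacement = 3.2046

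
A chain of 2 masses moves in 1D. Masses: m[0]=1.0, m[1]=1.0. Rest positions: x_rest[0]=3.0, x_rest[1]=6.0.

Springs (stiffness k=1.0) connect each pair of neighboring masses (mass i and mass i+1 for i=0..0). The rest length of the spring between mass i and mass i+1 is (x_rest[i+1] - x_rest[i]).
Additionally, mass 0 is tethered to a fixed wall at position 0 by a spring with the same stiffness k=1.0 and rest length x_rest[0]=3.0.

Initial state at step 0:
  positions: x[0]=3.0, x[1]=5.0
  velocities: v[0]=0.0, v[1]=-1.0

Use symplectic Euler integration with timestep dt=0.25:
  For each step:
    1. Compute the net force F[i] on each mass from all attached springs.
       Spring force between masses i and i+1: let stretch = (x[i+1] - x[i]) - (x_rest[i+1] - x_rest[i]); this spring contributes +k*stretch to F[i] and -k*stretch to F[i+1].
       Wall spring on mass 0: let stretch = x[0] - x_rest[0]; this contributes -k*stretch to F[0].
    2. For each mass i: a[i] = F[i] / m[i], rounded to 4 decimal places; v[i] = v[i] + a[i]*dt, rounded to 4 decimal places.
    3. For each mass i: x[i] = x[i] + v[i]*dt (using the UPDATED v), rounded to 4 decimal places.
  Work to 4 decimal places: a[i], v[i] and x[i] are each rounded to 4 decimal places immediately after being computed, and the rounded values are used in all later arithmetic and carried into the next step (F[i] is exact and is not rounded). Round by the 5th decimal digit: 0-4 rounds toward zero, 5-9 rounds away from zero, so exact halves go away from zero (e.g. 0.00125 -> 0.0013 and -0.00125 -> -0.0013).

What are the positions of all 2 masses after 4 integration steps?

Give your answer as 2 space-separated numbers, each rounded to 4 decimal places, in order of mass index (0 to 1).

Step 0: x=[3.0000 5.0000] v=[0.0000 -1.0000]
Step 1: x=[2.9375 4.8125] v=[-0.2500 -0.7500]
Step 2: x=[2.8086 4.6953] v=[-0.5156 -0.4688]
Step 3: x=[2.6221 4.6477] v=[-0.7461 -0.1905]
Step 4: x=[2.3983 4.6610] v=[-0.8952 0.0531]

Answer: 2.3983 4.6610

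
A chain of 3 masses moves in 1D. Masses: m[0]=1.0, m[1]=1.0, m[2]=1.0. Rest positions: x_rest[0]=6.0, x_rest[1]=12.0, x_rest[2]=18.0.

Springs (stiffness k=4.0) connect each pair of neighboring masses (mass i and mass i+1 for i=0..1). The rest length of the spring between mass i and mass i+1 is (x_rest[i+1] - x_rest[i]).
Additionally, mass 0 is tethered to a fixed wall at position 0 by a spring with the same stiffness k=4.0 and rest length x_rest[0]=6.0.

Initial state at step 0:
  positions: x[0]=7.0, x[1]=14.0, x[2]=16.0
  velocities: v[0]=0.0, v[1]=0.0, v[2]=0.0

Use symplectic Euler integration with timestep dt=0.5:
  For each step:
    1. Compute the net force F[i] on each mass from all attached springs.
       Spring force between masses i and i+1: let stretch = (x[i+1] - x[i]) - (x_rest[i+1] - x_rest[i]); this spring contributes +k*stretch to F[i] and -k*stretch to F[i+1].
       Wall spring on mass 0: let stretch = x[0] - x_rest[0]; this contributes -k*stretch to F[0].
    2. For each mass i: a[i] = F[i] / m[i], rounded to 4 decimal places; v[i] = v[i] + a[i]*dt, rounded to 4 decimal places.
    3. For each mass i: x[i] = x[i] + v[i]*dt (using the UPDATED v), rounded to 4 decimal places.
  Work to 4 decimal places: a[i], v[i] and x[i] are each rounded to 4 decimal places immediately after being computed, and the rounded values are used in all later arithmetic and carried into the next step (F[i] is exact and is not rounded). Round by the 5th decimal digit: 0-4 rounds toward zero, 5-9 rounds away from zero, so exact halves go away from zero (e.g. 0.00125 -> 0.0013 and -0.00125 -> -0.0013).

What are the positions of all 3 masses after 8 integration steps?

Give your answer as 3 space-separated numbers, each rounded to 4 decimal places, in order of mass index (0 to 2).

Step 0: x=[7.0000 14.0000 16.0000] v=[0.0000 0.0000 0.0000]
Step 1: x=[7.0000 9.0000 20.0000] v=[0.0000 -10.0000 8.0000]
Step 2: x=[2.0000 13.0000 19.0000] v=[-10.0000 8.0000 -2.0000]
Step 3: x=[6.0000 12.0000 18.0000] v=[8.0000 -2.0000 -2.0000]
Step 4: x=[10.0000 11.0000 17.0000] v=[8.0000 -2.0000 -2.0000]
Step 5: x=[5.0000 15.0000 16.0000] v=[-10.0000 8.0000 -2.0000]
Step 6: x=[5.0000 10.0000 20.0000] v=[0.0000 -10.0000 8.0000]
Step 7: x=[5.0000 10.0000 20.0000] v=[0.0000 0.0000 0.0000]
Step 8: x=[5.0000 15.0000 16.0000] v=[0.0000 10.0000 -8.0000]

Answer: 5.0000 15.0000 16.0000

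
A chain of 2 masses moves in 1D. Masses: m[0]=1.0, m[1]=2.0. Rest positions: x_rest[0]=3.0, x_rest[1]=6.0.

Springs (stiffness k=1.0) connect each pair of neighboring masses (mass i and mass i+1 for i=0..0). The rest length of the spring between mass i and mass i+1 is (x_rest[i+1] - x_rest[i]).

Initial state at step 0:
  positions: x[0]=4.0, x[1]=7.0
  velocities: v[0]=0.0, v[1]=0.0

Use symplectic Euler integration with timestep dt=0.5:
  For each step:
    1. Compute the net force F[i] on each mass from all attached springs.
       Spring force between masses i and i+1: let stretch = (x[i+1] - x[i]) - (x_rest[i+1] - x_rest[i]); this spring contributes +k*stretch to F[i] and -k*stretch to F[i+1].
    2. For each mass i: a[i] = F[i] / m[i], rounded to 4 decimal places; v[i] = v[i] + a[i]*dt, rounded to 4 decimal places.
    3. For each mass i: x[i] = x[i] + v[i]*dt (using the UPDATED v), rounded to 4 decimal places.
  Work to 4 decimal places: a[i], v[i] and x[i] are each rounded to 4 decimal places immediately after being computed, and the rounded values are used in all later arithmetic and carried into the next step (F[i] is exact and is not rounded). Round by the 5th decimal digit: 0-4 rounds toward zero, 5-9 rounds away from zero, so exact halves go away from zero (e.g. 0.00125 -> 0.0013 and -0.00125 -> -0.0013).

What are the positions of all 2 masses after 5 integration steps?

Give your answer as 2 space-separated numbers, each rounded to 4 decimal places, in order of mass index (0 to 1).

Answer: 4.0000 7.0000

Derivation:
Step 0: x=[4.0000 7.0000] v=[0.0000 0.0000]
Step 1: x=[4.0000 7.0000] v=[0.0000 0.0000]
Step 2: x=[4.0000 7.0000] v=[0.0000 0.0000]
Step 3: x=[4.0000 7.0000] v=[0.0000 0.0000]
Step 4: x=[4.0000 7.0000] v=[0.0000 0.0000]
Step 5: x=[4.0000 7.0000] v=[0.0000 0.0000]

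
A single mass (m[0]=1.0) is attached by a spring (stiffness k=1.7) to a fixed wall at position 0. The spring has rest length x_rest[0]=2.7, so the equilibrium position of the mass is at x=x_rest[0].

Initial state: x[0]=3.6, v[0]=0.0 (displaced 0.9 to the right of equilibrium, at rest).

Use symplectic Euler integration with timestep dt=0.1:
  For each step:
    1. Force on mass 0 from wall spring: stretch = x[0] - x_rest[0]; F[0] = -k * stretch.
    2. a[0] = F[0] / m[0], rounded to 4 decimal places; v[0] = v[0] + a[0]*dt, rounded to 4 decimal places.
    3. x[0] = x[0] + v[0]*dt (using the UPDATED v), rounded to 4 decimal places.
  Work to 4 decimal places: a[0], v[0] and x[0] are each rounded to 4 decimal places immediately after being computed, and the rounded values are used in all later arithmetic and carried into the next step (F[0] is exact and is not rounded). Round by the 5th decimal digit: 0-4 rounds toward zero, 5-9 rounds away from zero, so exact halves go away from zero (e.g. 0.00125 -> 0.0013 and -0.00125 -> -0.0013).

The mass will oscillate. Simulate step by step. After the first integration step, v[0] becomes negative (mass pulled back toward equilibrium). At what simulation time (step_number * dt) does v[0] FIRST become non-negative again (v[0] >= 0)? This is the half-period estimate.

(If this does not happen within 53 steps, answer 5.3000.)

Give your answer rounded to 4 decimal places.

Step 0: x=[3.6000] v=[0.0000]
Step 1: x=[3.5847] v=[-0.1530]
Step 2: x=[3.5544] v=[-0.3034]
Step 3: x=[3.5095] v=[-0.4487]
Step 4: x=[3.4509] v=[-0.5863]
Step 5: x=[3.3795] v=[-0.7140]
Step 6: x=[3.2966] v=[-0.8295]
Step 7: x=[3.2035] v=[-0.9309]
Step 8: x=[3.1019] v=[-1.0165]
Step 9: x=[2.9934] v=[-1.0848]
Step 10: x=[2.8799] v=[-1.1347]
Step 11: x=[2.7634] v=[-1.1653]
Step 12: x=[2.6458] v=[-1.1761]
Step 13: x=[2.5291] v=[-1.1669]
Step 14: x=[2.4153] v=[-1.1379]
Step 15: x=[2.3064] v=[-1.0895]
Step 16: x=[2.2041] v=[-1.0226]
Step 17: x=[2.1103] v=[-0.9383]
Step 18: x=[2.0265] v=[-0.8381]
Step 19: x=[1.9541] v=[-0.7236]
Step 20: x=[1.8944] v=[-0.5968]
Step 21: x=[1.8484] v=[-0.4599]
Step 22: x=[1.8169] v=[-0.3151]
Step 23: x=[1.8004] v=[-0.1650]
Step 24: x=[1.7992] v=[-0.0121]
Step 25: x=[1.8133] v=[0.1410]
First v>=0 after going negative at step 25, time=2.5000

Answer: 2.5000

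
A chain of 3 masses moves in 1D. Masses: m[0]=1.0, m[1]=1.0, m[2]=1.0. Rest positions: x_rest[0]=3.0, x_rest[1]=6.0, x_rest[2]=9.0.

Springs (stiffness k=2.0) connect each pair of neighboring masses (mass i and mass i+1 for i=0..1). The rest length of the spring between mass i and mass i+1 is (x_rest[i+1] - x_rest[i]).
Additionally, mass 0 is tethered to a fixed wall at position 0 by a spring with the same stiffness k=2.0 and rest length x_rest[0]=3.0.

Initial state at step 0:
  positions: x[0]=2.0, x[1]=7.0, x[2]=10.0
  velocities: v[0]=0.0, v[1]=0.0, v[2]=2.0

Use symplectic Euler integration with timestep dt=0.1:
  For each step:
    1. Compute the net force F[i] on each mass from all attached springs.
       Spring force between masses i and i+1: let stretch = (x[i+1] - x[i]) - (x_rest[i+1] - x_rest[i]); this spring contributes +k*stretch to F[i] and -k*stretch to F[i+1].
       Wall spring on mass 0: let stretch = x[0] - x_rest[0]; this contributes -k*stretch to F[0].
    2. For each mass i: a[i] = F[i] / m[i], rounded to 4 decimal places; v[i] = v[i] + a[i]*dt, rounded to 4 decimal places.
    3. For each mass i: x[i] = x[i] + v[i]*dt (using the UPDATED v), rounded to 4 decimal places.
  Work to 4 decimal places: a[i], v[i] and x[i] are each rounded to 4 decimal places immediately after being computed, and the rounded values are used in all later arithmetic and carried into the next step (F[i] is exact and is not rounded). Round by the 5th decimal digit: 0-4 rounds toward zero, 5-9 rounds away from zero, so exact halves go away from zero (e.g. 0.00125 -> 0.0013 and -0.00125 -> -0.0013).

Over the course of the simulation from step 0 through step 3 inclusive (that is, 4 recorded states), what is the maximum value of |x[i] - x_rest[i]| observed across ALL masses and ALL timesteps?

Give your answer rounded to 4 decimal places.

Answer: 1.5802

Derivation:
Step 0: x=[2.0000 7.0000 10.0000] v=[0.0000 0.0000 2.0000]
Step 1: x=[2.0600 6.9600 10.2000] v=[0.6000 -0.4000 2.0000]
Step 2: x=[2.1768 6.8868 10.3952] v=[1.1680 -0.7320 1.9520]
Step 3: x=[2.3443 6.7896 10.5802] v=[1.6746 -0.9723 1.8503]
Max displacement = 1.5802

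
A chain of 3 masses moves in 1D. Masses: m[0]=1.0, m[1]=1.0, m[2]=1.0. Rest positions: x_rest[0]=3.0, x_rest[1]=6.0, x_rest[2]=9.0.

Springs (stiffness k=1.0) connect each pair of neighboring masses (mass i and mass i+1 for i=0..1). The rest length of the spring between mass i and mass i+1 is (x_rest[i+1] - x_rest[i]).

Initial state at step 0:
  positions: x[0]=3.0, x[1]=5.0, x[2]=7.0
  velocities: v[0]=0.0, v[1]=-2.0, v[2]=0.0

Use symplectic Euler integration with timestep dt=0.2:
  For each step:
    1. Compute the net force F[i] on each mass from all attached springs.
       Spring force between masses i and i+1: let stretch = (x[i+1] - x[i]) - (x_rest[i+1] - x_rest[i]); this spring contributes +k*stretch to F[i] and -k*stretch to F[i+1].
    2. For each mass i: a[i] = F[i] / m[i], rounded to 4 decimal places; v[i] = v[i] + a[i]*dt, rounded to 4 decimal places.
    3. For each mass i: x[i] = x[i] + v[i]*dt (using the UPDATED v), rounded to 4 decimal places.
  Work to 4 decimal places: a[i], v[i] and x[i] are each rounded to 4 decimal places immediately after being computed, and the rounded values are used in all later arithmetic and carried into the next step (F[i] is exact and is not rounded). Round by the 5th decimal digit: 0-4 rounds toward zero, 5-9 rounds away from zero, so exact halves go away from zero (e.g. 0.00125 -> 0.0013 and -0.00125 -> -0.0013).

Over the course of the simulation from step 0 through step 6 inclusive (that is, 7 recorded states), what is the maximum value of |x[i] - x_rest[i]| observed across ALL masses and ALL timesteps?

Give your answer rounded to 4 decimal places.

Answer: 2.4789

Derivation:
Step 0: x=[3.0000 5.0000 7.0000] v=[0.0000 -2.0000 0.0000]
Step 1: x=[2.9600 4.6000 7.0400] v=[-0.2000 -2.0000 0.2000]
Step 2: x=[2.8656 4.2320 7.1024] v=[-0.4720 -1.8400 0.3120]
Step 3: x=[2.7059 3.9242 7.1700] v=[-0.7987 -1.5392 0.3379]
Step 4: x=[2.4749 3.6975 7.2277] v=[-1.1550 -1.1337 0.2887]
Step 5: x=[2.1728 3.5631 7.2642] v=[-1.5105 -0.6722 0.1827]
Step 6: x=[1.8063 3.5211 7.2727] v=[-1.8324 -0.2100 0.0425]
Max displacement = 2.4789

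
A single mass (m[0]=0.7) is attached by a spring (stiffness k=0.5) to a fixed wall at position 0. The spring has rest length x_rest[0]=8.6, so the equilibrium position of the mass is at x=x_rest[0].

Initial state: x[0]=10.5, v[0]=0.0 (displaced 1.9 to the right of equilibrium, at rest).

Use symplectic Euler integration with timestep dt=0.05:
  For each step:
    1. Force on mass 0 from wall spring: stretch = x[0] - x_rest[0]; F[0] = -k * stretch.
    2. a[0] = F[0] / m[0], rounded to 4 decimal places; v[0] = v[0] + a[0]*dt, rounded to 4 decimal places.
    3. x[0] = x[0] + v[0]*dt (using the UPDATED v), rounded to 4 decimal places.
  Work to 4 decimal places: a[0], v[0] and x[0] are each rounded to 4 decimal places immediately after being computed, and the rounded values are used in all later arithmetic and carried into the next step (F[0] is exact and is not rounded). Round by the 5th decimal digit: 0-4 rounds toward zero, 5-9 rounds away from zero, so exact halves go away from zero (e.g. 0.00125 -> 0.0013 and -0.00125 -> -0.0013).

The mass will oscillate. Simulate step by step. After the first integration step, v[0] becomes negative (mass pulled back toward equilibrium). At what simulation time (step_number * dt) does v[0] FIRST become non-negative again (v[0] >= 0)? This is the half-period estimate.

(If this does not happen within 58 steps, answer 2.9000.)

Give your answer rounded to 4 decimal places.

Step 0: x=[10.5000] v=[0.0000]
Step 1: x=[10.4966] v=[-0.0679]
Step 2: x=[10.4898] v=[-0.1356]
Step 3: x=[10.4796] v=[-0.2031]
Step 4: x=[10.4661] v=[-0.2702]
Step 5: x=[10.4493] v=[-0.3368]
Step 6: x=[10.4292] v=[-0.4028]
Step 7: x=[10.4058] v=[-0.4681]
Step 8: x=[10.3792] v=[-0.5326]
Step 9: x=[10.3494] v=[-0.5961]
Step 10: x=[10.3165] v=[-0.6586]
Step 11: x=[10.2805] v=[-0.7199]
Step 12: x=[10.2415] v=[-0.7799]
Step 13: x=[10.1996] v=[-0.8385]
Step 14: x=[10.1548] v=[-0.8956]
Step 15: x=[10.1072] v=[-0.9511]
Step 16: x=[10.0570] v=[-1.0049]
Step 17: x=[10.0042] v=[-1.0569]
Step 18: x=[9.9488] v=[-1.1071]
Step 19: x=[9.8910] v=[-1.1553]
Step 20: x=[9.8309] v=[-1.2014]
Step 21: x=[9.7686] v=[-1.2454]
Step 22: x=[9.7042] v=[-1.2871]
Step 23: x=[9.6379] v=[-1.3265]
Step 24: x=[9.5697] v=[-1.3636]
Step 25: x=[9.4998] v=[-1.3982]
Step 26: x=[9.4283] v=[-1.4303]
Step 27: x=[9.3553] v=[-1.4599]
Step 28: x=[9.2810] v=[-1.4869]
Step 29: x=[9.2054] v=[-1.5112]
Step 30: x=[9.1288] v=[-1.5328]
Step 31: x=[9.0512] v=[-1.5517]
Step 32: x=[8.9728] v=[-1.5678]
Step 33: x=[8.8937] v=[-1.5811]
Step 34: x=[8.8141] v=[-1.5916]
Step 35: x=[8.7341] v=[-1.5992]
Step 36: x=[8.6539] v=[-1.6040]
Step 37: x=[8.5736] v=[-1.6059]
Step 38: x=[8.4934] v=[-1.6050]
Step 39: x=[8.4133] v=[-1.6012]
Step 40: x=[8.3336] v=[-1.5945]
Step 41: x=[8.2544] v=[-1.5850]
Step 42: x=[8.1758] v=[-1.5727]
Step 43: x=[8.0979] v=[-1.5576]
Step 44: x=[8.0209] v=[-1.5397]
Step 45: x=[7.9450] v=[-1.5190]
Step 46: x=[7.8702] v=[-1.4956]
Step 47: x=[7.7967] v=[-1.4695]
Step 48: x=[7.7247] v=[-1.4408]
Step 49: x=[7.6542] v=[-1.4095]
Step 50: x=[7.5854] v=[-1.3757]
Step 51: x=[7.5184] v=[-1.3395]
Step 52: x=[7.4534] v=[-1.3009]
Step 53: x=[7.3904] v=[-1.2600]
Step 54: x=[7.3296] v=[-1.2168]
Step 55: x=[7.2710] v=[-1.1714]
Step 56: x=[7.2148] v=[-1.1239]
Step 57: x=[7.1611] v=[-1.0744]
Step 58: x=[7.1100] v=[-1.0230]
v[0] did not become non-negative within 58 steps; using fallback time=2.9000

Answer: 2.9000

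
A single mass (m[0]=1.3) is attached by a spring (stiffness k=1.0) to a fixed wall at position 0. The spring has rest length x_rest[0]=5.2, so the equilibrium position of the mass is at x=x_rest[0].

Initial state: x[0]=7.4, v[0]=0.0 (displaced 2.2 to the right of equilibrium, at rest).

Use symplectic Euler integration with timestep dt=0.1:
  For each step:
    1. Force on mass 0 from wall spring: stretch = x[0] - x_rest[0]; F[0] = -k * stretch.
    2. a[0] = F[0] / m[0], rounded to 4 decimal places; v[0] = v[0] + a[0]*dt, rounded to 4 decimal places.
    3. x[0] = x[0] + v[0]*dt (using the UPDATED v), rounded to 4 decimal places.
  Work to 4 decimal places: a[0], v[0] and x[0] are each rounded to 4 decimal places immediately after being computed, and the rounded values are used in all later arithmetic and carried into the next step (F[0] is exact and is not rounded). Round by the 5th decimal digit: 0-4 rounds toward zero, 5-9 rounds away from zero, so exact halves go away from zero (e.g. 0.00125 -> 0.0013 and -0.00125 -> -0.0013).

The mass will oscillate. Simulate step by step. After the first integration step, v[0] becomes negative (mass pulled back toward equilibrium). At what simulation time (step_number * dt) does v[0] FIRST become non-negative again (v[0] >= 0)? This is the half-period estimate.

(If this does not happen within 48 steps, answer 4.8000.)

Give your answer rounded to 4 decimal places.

Step 0: x=[7.4000] v=[0.0000]
Step 1: x=[7.3831] v=[-0.1692]
Step 2: x=[7.3494] v=[-0.3371]
Step 3: x=[7.2992] v=[-0.5024]
Step 4: x=[7.2328] v=[-0.6639]
Step 5: x=[7.1508] v=[-0.8203]
Step 6: x=[7.0538] v=[-0.9704]
Step 7: x=[6.9425] v=[-1.1130]
Step 8: x=[6.8178] v=[-1.2470]
Step 9: x=[6.6807] v=[-1.3715]
Step 10: x=[6.5322] v=[-1.4854]
Step 11: x=[6.3734] v=[-1.5879]
Step 12: x=[6.2056] v=[-1.6782]
Step 13: x=[6.0300] v=[-1.7556]
Step 14: x=[5.8481] v=[-1.8195]
Step 15: x=[5.6612] v=[-1.8694]
Step 16: x=[5.4707] v=[-1.9049]
Step 17: x=[5.2781] v=[-1.9257]
Step 18: x=[5.0849] v=[-1.9317]
Step 19: x=[4.8926] v=[-1.9229]
Step 20: x=[4.7027] v=[-1.8993]
Step 21: x=[4.5166] v=[-1.8611]
Step 22: x=[4.3358] v=[-1.8085]
Step 23: x=[4.1616] v=[-1.7420]
Step 24: x=[3.9954] v=[-1.6621]
Step 25: x=[3.8385] v=[-1.5694]
Step 26: x=[3.6920] v=[-1.4647]
Step 27: x=[3.5571] v=[-1.3487]
Step 28: x=[3.4349] v=[-1.2223]
Step 29: x=[3.3263] v=[-1.0865]
Step 30: x=[3.2321] v=[-0.9424]
Step 31: x=[3.1530] v=[-0.7910]
Step 32: x=[3.0897] v=[-0.6335]
Step 33: x=[3.0426] v=[-0.4712]
Step 34: x=[3.0121] v=[-0.3053]
Step 35: x=[2.9984] v=[-0.1370]
Step 36: x=[3.0016] v=[0.0324]
First v>=0 after going negative at step 36, time=3.6000

Answer: 3.6000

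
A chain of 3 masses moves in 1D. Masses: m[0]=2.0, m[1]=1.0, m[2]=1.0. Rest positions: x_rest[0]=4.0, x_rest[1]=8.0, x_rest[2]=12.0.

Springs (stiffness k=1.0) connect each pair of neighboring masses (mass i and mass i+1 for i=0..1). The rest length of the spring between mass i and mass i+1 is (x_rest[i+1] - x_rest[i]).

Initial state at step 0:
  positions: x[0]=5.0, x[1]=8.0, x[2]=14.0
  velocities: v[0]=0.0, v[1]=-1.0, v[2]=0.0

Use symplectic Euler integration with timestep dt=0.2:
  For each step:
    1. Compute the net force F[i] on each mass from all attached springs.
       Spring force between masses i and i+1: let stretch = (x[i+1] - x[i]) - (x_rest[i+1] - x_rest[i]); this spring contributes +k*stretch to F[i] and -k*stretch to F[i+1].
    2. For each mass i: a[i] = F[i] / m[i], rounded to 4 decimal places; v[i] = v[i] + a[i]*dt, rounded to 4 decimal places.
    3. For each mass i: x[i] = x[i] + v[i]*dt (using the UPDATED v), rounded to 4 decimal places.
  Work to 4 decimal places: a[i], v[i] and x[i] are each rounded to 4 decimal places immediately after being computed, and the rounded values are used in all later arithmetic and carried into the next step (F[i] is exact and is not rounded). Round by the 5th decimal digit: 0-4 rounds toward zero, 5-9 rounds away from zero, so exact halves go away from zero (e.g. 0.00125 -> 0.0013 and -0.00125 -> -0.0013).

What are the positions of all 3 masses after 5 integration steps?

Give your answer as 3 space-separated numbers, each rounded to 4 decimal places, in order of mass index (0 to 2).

Answer: 4.7172 8.6496 12.9160

Derivation:
Step 0: x=[5.0000 8.0000 14.0000] v=[0.0000 -1.0000 0.0000]
Step 1: x=[4.9800 7.9200 13.9200] v=[-0.1000 -0.4000 -0.4000]
Step 2: x=[4.9388 7.9624 13.7600] v=[-0.2060 0.2120 -0.8000]
Step 3: x=[4.8781 8.1158 13.5281] v=[-0.3036 0.7668 -1.1595]
Step 4: x=[4.8021 8.3561 13.2397] v=[-0.3798 1.2017 -1.4420]
Step 5: x=[4.7172 8.6496 12.9160] v=[-0.4244 1.4676 -1.6187]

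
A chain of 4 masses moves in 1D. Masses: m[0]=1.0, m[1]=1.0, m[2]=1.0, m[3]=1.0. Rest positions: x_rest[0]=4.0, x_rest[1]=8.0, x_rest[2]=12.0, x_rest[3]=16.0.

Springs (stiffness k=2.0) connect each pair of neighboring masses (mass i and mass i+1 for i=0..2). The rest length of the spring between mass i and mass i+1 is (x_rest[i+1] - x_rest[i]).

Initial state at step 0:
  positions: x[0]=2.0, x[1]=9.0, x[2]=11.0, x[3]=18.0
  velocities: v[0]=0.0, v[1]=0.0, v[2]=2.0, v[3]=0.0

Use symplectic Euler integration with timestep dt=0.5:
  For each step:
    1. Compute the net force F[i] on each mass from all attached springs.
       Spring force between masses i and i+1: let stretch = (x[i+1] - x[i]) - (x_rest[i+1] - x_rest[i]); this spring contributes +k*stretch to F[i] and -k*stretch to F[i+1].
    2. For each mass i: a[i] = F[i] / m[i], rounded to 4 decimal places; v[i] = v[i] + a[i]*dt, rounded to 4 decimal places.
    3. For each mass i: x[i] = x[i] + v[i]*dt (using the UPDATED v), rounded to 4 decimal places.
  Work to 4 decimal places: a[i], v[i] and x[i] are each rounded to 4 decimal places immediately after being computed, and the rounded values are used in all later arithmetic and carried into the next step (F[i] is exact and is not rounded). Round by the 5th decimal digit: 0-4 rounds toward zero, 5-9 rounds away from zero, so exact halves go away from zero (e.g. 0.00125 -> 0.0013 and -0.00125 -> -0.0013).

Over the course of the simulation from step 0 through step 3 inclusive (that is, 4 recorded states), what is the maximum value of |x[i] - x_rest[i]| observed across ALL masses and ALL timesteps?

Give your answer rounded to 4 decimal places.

Step 0: x=[2.0000 9.0000 11.0000 18.0000] v=[0.0000 0.0000 2.0000 0.0000]
Step 1: x=[3.5000 6.5000 14.5000 16.5000] v=[3.0000 -5.0000 7.0000 -3.0000]
Step 2: x=[4.5000 6.5000 15.0000 16.0000] v=[2.0000 0.0000 1.0000 -1.0000]
Step 3: x=[4.5000 9.7500 11.7500 17.0000] v=[0.0000 6.5000 -6.5000 2.0000]
Max displacement = 3.0000

Answer: 3.0000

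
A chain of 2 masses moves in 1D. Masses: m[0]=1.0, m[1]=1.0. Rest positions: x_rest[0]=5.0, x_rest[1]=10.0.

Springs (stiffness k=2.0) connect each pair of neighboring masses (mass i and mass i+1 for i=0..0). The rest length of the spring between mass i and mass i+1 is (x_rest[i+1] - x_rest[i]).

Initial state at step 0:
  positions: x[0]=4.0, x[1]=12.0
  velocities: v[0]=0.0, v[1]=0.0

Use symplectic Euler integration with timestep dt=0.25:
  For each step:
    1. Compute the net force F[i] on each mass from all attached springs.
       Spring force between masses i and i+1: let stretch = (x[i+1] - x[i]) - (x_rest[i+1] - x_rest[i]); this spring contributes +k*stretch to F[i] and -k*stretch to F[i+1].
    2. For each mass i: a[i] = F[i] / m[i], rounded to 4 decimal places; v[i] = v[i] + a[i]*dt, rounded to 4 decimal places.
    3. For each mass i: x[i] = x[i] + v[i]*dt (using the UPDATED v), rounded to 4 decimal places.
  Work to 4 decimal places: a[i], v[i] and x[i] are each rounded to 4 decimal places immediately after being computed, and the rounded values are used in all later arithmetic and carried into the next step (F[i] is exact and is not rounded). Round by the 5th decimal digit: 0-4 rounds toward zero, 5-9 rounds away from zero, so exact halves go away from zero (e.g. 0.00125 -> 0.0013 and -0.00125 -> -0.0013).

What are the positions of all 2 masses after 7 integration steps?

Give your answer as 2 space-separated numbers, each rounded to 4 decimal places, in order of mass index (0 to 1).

Answer: 6.7347 9.2655

Derivation:
Step 0: x=[4.0000 12.0000] v=[0.0000 0.0000]
Step 1: x=[4.3750 11.6250] v=[1.5000 -1.5000]
Step 2: x=[5.0313 10.9688] v=[2.6250 -2.6250]
Step 3: x=[5.8048 10.1954] v=[3.0938 -3.0938]
Step 4: x=[6.5021 9.4981] v=[2.7891 -2.7891]
Step 5: x=[6.9489 9.0513] v=[1.7871 -1.7871]
Step 6: x=[7.0335 8.9667] v=[0.3383 -0.3383]
Step 7: x=[6.7347 9.2655] v=[-1.1951 1.1951]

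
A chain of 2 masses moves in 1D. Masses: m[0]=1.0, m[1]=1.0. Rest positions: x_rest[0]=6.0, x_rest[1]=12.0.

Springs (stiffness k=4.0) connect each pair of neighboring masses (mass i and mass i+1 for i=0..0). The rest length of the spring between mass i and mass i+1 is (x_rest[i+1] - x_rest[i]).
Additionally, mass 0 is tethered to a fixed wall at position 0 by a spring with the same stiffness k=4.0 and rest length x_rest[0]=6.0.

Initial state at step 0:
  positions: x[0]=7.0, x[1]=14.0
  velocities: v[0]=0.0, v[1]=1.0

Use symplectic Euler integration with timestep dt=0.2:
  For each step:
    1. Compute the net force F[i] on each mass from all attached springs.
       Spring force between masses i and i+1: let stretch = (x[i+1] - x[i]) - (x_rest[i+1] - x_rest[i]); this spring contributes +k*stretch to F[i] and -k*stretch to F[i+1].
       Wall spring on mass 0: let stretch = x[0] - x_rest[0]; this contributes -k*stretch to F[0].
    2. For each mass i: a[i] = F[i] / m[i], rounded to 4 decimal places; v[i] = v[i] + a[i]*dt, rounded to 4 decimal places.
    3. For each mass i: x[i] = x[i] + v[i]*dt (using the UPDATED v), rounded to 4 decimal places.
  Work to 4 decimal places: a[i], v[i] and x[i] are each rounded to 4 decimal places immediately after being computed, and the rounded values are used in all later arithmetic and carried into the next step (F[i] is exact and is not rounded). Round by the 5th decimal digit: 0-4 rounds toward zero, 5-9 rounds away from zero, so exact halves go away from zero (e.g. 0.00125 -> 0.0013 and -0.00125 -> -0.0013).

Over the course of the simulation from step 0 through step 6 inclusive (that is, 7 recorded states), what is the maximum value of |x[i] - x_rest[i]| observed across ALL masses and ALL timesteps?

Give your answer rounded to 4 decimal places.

Step 0: x=[7.0000 14.0000] v=[0.0000 1.0000]
Step 1: x=[7.0000 14.0400] v=[0.0000 0.2000]
Step 2: x=[7.0064 13.9136] v=[0.0320 -0.6320]
Step 3: x=[6.9969 13.6420] v=[-0.0474 -1.3578]
Step 4: x=[6.9311 13.2672] v=[-0.3288 -1.8739]
Step 5: x=[6.7701 12.8386] v=[-0.8048 -2.1428]
Step 6: x=[6.4969 12.3991] v=[-1.3661 -2.1976]
Max displacement = 2.0400

Answer: 2.0400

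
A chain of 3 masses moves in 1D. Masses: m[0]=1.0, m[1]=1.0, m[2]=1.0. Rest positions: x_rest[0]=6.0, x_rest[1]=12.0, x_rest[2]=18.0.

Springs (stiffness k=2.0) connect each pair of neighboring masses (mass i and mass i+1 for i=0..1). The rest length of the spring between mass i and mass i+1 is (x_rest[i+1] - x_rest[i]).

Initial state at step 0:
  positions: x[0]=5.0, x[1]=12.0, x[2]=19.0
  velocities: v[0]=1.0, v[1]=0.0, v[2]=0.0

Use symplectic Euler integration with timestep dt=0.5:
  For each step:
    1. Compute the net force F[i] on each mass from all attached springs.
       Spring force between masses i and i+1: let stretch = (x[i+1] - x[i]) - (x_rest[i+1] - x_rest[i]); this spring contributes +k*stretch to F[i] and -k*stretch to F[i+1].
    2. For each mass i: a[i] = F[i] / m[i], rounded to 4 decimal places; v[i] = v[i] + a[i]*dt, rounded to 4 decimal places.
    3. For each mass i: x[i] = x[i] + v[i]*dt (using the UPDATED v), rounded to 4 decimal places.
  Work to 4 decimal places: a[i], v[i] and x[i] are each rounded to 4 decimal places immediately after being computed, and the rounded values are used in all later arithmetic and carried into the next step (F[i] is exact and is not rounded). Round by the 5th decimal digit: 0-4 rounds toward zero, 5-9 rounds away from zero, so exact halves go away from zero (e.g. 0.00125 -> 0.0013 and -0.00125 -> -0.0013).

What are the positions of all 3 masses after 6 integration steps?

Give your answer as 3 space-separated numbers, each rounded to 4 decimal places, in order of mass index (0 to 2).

Step 0: x=[5.0000 12.0000 19.0000] v=[1.0000 0.0000 0.0000]
Step 1: x=[6.0000 12.0000 18.5000] v=[2.0000 0.0000 -1.0000]
Step 2: x=[7.0000 12.2500 17.7500] v=[2.0000 0.5000 -1.5000]
Step 3: x=[7.6250 12.6250 17.2500] v=[1.2500 0.7500 -1.0000]
Step 4: x=[7.7500 12.8125 17.4375] v=[0.2500 0.3750 0.3750]
Step 5: x=[7.4063 12.7813 18.3125] v=[-0.6875 -0.0625 1.7500]
Step 6: x=[6.7501 12.8282 19.4219] v=[-1.3125 0.0937 2.2188]

Answer: 6.7501 12.8282 19.4219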